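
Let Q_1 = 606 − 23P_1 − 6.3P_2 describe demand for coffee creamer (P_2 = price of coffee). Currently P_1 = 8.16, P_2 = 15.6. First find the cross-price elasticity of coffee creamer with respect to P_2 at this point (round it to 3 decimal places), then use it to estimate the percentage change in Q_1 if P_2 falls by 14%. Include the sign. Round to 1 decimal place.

At P_1 = 8.16, P_2 = 15.6: Q_1 = 320.04.
∂Q_1/∂P_2 = -6.3.
ε = (∂Q_1/∂P_2)(P_2/Q_1) = -6.3000 × 15.6/320.04 ≈ -0.307.
%ΔQ_1 ≈ ε × %ΔP_2 = -0.307 × (-14%) = 4.3%.

4.3%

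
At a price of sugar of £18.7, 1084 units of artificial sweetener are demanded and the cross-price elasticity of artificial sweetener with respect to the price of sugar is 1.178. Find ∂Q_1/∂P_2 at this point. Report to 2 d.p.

68.29

ε = (∂Q_1/∂P_2)·(P_2/Q_1) ⇒ ∂Q_1/∂P_2 = ε·Q_1/P_2 = 1.178 × 1084/18.7 ≈ 68.29.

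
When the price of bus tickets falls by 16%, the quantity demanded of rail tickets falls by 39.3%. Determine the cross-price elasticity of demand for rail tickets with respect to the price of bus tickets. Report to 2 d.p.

2.46

ε = (%ΔQ of rail tickets) / (%ΔP of bus tickets) = (-39.3%) / (-16%) ≈ 2.46.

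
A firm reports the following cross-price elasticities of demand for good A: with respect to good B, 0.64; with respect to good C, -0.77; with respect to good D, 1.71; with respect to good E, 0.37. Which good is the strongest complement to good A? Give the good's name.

Complements have ε < 0. The most negative value is -0.77 (good C).

good C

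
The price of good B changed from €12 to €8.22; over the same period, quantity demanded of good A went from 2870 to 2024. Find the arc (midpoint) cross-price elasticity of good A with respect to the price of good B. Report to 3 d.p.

0.925

ΔQ_A = 2024 − 2870 = -846; ΔP_B = 8.22 − 12 = -3.78.
Midpoints: Q̄_A = 2447.0, P̄_B = 10.11.
ε = (ΔQ_A/Q̄_A)/(ΔP_B/P̄_B) = (-846/2447.0)/(-3.78/10.11) ≈ 0.925.
ε > 0: good A and good B are substitutes.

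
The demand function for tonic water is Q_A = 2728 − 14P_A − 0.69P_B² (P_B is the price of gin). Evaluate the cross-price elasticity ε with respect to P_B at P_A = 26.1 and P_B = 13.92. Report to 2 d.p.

At P_A = 26.1 and P_B = 13.92: Q_A = 2228.901.
∂Q_A/∂P_B = -1.38P_B = -1.38(13.92) = -19.2096.
ε = (∂Q_A/∂P_B)(P_B/Q_A) = -19.2096 × (13.92/2228.901) ≈ -0.12.
ε < 0: complements.

-0.12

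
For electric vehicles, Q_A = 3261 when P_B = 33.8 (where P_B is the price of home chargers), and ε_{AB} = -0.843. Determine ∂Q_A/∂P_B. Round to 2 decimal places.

ε = (∂Q_A/∂P_B)·(P_B/Q_A) ⇒ ∂Q_A/∂P_B = ε·Q_A/P_B = -0.843 × 3261/33.8 ≈ -81.33.

-81.33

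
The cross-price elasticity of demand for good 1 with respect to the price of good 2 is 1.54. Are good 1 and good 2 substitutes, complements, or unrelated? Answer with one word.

ε = 1.54 > 0, so a higher price of good 2 raises demand for good 1: substitutes.

substitutes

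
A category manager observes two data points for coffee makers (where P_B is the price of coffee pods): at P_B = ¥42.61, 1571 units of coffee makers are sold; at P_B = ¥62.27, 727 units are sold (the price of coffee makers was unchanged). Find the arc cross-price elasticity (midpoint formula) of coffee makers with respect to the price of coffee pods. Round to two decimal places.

ΔQ_A = 727 − 1571 = -844; ΔP_B = 62.27 − 42.61 = 19.66.
Midpoints: Q̄_A = 1149.0, P̄_B = 52.44.
ε = (ΔQ_A/Q̄_A)/(ΔP_B/P̄_B) = (-844/1149.0)/(19.66/52.44) ≈ -1.96.

-1.96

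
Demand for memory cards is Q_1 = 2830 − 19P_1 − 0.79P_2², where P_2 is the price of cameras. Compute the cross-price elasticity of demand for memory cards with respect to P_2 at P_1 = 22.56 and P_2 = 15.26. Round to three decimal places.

-0.166

At P_1 = 22.56 and P_2 = 15.26: Q_1 = 2217.395.
∂Q_1/∂P_2 = -1.58P_2 = -1.58(15.26) = -24.1108.
ε = (∂Q_1/∂P_2)(P_2/Q_1) = -24.1108 × (15.26/2217.395) ≈ -0.166.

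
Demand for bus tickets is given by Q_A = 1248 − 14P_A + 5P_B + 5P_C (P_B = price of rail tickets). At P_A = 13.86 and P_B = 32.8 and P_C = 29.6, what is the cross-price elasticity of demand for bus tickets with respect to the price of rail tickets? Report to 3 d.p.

At P_A = 13.86 and P_B = 32.8 and P_C = 29.6: Q_A = 1365.96.
∂Q_A/∂P_B = 5.
ε = (∂Q_A/∂P_B)(P_B/Q_A) = 5 × (32.8/1365.96) ≈ 0.120.
Since ε > 0, bus tickets and rail tickets are substitutes.

0.120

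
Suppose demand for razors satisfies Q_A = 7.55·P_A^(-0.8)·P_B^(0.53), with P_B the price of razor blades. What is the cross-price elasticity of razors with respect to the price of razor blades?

In a log-linear (constant-elasticity) demand function, the coefficient on the exponent of P_B is the cross-price elasticity.
ε = 0.53. Positive, so razors and razor blades are substitutes.

0.53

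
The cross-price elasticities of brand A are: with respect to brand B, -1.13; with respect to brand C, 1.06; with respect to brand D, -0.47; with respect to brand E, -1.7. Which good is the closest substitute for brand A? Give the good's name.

Substitutes have ε > 0. Among the positive values, 1.06 (brand C) is largest.

brand C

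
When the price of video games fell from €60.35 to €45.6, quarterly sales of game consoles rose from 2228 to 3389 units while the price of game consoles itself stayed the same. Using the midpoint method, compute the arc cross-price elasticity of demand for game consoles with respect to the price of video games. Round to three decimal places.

ΔQ_A = 3389 − 2228 = 1161; ΔP_B = 45.6 − 60.35 = -14.75.
Midpoints: Q̄_A = 2808.5, P̄_B = 52.98.
ε = (ΔQ_A/Q̄_A)/(ΔP_B/P̄_B) = (1161/2808.5)/(-14.75/52.98) ≈ -1.485.
ε < 0: game consoles and video games are complements.

-1.485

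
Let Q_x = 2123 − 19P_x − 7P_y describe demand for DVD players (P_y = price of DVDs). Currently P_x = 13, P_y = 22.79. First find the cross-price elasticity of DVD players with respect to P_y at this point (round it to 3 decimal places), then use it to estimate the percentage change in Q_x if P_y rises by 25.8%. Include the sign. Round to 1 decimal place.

-2.4%

At P_x = 13, P_y = 22.79: Q_x = 1716.47.
∂Q_x/∂P_y = -7.
ε = (∂Q_x/∂P_y)(P_y/Q_x) = -7.0000 × 22.79/1716.47 ≈ -0.093.
%ΔQ_x ≈ ε × %ΔP_y = -0.093 × (25.8%) = -2.4%.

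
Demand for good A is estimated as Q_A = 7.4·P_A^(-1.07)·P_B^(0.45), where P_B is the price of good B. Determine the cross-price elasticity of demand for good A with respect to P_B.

In a log-linear (constant-elasticity) demand function, the coefficient on the exponent of P_B is the cross-price elasticity.
ε = 0.45. Positive, so good A and good B are substitutes.

0.45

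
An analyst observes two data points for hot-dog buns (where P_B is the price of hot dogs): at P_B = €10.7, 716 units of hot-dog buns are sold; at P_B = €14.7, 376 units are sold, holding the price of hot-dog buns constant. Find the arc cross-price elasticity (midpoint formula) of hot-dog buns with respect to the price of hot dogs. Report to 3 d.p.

ΔQ_A = 376 − 716 = -340; ΔP_B = 14.7 − 10.7 = 4.
Midpoints: Q̄_A = 546.0, P̄_B = 12.70.
ε = (ΔQ_A/Q̄_A)/(ΔP_B/P̄_B) = (-340/546.0)/(4/12.70) ≈ -1.977.

-1.977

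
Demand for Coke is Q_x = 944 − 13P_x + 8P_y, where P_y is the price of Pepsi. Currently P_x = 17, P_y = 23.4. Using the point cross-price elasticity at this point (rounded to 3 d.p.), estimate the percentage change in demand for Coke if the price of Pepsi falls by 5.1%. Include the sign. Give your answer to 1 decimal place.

-1.1%

At P_x = 17, P_y = 23.4: Q_x = 910.2.
∂Q_x/∂P_y = 8.
ε = (∂Q_x/∂P_y)(P_y/Q_x) = 8.0000 × 23.4/910.2 ≈ 0.206.
%ΔQ_x ≈ ε × %ΔP_y = 0.206 × (-5.1%) = -1.1%.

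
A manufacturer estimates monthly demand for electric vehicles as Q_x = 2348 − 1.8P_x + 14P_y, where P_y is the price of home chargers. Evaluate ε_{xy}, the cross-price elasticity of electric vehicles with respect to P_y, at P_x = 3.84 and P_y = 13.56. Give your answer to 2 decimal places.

0.08

At P_x = 3.84 and P_y = 13.56: Q_x = 2530.928.
∂Q_x/∂P_y = 14.
ε = (∂Q_x/∂P_y)(P_y/Q_x) = 14 × (13.56/2530.928) ≈ 0.08.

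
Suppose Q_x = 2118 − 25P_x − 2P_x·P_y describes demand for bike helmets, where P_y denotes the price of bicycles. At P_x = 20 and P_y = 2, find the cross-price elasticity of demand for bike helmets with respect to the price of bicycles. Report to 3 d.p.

-0.052

At P_x = 20 and P_y = 2: Q_x = 1538.
∂Q_x/∂P_y = -2P_x = -2(20) = -40.0000.
ε = (∂Q_x/∂P_y)(P_y/Q_x) = -40.0000 × (2/1538) ≈ -0.052.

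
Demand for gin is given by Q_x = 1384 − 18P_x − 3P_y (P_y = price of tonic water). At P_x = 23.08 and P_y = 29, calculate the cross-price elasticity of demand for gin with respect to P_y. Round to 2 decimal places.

At P_x = 23.08 and P_y = 29: Q_x = 881.56.
∂Q_x/∂P_y = -3.
ε = (∂Q_x/∂P_y)(P_y/Q_x) = -3 × (29/881.56) ≈ -0.10.
Since ε < 0, gin and tonic water are complements.

-0.10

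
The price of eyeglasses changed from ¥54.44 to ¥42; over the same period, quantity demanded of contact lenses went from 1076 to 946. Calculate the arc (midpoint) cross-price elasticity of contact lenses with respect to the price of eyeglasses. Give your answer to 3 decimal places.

0.498

ΔQ_A = 946 − 1076 = -130; ΔP_B = 42 − 54.44 = -12.44.
Midpoints: Q̄_A = 1011.0, P̄_B = 48.22.
ε = (ΔQ_A/Q̄_A)/(ΔP_B/P̄_B) = (-130/1011.0)/(-12.44/48.22) ≈ 0.498.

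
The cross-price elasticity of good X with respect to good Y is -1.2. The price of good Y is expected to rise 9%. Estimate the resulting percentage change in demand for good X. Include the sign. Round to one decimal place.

-10.8%

%ΔQ ≈ ε × %ΔP of good Y = -1.2 × (9%) = -10.8%.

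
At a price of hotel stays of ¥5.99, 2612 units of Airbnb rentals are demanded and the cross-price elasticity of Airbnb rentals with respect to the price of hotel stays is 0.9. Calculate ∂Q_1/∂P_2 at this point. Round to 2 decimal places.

ε = (∂Q_1/∂P_2)·(P_2/Q_1) ⇒ ∂Q_1/∂P_2 = ε·Q_1/P_2 = 0.9 × 2612/5.99 ≈ 392.45.

392.45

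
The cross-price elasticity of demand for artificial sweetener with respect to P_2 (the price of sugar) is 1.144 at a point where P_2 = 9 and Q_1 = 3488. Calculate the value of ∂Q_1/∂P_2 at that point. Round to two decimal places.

443.36

ε = (∂Q_1/∂P_2)·(P_2/Q_1) ⇒ ∂Q_1/∂P_2 = ε·Q_1/P_2 = 1.144 × 3488/9 ≈ 443.36.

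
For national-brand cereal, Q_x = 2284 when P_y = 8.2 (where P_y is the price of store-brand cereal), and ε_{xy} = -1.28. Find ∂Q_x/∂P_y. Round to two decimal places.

-356.53

ε = (∂Q_x/∂P_y)·(P_y/Q_x) ⇒ ∂Q_x/∂P_y = ε·Q_x/P_y = -1.28 × 2284/8.2 ≈ -356.53.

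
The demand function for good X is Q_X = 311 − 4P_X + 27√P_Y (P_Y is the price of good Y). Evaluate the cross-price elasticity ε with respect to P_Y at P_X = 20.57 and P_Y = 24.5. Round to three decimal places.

At P_X = 20.57 and P_Y = 24.5: Q_X = 362.363.
∂Q_X/∂P_Y = 27/(2√P_Y) = 27/(2√24.5) = 2.7274.
ε = (∂Q_X/∂P_Y)(P_Y/Q_X) = 2.7274 × (24.5/362.363) ≈ 0.184.

0.184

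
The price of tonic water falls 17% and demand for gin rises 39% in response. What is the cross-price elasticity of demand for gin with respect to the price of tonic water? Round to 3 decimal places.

ε = (%ΔQ of gin) / (%ΔP of tonic water) = (39%) / (-17%) ≈ -2.294.
Negative cross-price elasticity: complements.

-2.294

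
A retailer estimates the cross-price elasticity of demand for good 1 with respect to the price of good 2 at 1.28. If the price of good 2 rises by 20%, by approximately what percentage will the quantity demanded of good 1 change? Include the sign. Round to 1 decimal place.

25.6%

%ΔQ ≈ ε × %ΔP of good 2 = 1.28 × (20%) = 25.6%.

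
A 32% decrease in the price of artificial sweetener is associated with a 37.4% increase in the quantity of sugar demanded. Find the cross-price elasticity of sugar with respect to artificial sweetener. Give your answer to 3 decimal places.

-1.169

ε = (%ΔQ of sugar) / (%ΔP of artificial sweetener) = (37.4%) / (-32%) ≈ -1.169.
Negative cross-price elasticity: complements.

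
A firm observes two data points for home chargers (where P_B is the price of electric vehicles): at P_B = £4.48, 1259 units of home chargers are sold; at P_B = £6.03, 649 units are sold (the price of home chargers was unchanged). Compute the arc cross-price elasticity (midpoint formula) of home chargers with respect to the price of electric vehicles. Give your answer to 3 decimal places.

-2.168

ΔQ_A = 649 − 1259 = -610; ΔP_B = 6.03 − 4.48 = 1.55.
Midpoints: Q̄_A = 954.0, P̄_B = 5.26.
ε = (ΔQ_A/Q̄_A)/(ΔP_B/P̄_B) = (-610/954.0)/(1.55/5.26) ≈ -2.168.
ε < 0: home chargers and electric vehicles are complements.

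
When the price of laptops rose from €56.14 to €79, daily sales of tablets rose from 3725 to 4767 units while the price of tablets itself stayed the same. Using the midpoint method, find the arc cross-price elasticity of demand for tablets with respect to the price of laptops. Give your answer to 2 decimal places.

0.73

ΔQ_A = 4767 − 3725 = 1042; ΔP_B = 79 − 56.14 = 22.86.
Midpoints: Q̄_A = 4246.0, P̄_B = 67.57.
ε = (ΔQ_A/Q̄_A)/(ΔP_B/P̄_B) = (1042/4246.0)/(22.86/67.57) ≈ 0.73.
ε > 0: tablets and laptops are substitutes.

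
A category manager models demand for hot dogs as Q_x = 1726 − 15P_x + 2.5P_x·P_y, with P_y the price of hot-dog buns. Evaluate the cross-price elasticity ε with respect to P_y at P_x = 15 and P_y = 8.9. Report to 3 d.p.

0.182

At P_x = 15 and P_y = 8.9: Q_x = 1834.75.
∂Q_x/∂P_y = 2.5P_x = 2.5(15) = 37.5000.
ε = (∂Q_x/∂P_y)(P_y/Q_x) = 37.5000 × (8.9/1834.75) ≈ 0.182.
ε > 0: substitutes.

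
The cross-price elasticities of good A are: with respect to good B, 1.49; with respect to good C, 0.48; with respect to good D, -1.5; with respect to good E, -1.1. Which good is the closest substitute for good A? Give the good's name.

Substitutes have ε > 0. Among the positive values, 1.49 (good B) is largest.

good B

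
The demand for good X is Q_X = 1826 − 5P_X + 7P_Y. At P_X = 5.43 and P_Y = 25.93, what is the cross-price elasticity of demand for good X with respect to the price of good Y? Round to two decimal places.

At P_X = 5.43 and P_Y = 25.93: Q_X = 1980.36.
∂Q_X/∂P_Y = 7.
ε = (∂Q_X/∂P_Y)(P_Y/Q_X) = 7 × (25.93/1980.36) ≈ 0.09.
Since ε > 0, good X and good Y are substitutes.

0.09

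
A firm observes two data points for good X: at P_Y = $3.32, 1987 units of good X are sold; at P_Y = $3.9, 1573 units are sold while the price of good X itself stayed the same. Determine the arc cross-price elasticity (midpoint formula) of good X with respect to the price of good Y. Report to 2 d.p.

-1.45

ΔQ_X = 1573 − 1987 = -414; ΔP_Y = 3.9 − 3.32 = 0.58.
Midpoints: Q̄_X = 1780.0, P̄_Y = 3.61.
ε = (ΔQ_X/Q̄_X)/(ΔP_Y/P̄_Y) = (-414/1780.0)/(0.58/3.61) ≈ -1.45.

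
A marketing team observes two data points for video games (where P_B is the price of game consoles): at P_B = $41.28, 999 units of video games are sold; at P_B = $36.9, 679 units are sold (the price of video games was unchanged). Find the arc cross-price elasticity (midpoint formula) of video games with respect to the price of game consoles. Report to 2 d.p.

ΔQ_A = 679 − 999 = -320; ΔP_B = 36.9 − 41.28 = -4.38.
Midpoints: Q̄_A = 839.0, P̄_B = 39.09.
ε = (ΔQ_A/Q̄_A)/(ΔP_B/P̄_B) = (-320/839.0)/(-4.38/39.09) ≈ 3.40.

3.40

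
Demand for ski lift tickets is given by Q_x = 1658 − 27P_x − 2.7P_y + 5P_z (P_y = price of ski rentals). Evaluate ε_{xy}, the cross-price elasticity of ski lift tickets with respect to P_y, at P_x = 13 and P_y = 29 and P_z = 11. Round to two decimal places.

At P_x = 13 and P_y = 29 and P_z = 11: Q_x = 1283.7.
∂Q_x/∂P_y = -2.7.
ε = (∂Q_x/∂P_y)(P_y/Q_x) = -2.7 × (29/1283.7) ≈ -0.06.
Since ε < 0, ski lift tickets and ski rentals are complements.

-0.06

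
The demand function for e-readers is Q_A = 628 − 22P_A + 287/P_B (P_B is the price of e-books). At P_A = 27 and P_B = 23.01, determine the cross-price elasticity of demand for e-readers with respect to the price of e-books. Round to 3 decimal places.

-0.268

At P_A = 27 and P_B = 23.01: Q_A = 46.473.
∂Q_A/∂P_B = −287/P_B² = -0.5421.
ε = (∂Q_A/∂P_B)(P_B/Q_A) = -0.5421 × (23.01/46.473) ≈ -0.268.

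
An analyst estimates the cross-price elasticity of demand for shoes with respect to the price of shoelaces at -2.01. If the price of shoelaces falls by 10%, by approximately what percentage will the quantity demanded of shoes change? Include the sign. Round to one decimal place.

%ΔQ ≈ ε × %ΔP of shoelaces = -2.01 × (-10%) = 20.1%.
Demand for shoes rises by about 20.1%.

20.1%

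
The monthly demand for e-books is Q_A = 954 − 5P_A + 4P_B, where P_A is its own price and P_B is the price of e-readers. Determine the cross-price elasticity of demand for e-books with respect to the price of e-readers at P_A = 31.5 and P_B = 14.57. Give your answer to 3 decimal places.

At P_A = 31.5 and P_B = 14.57: Q_A = 854.78.
∂Q_A/∂P_B = 4.
ε = (∂Q_A/∂P_B)(P_B/Q_A) = 4 × (14.57/854.78) ≈ 0.068.
Since ε > 0, e-books and e-readers are substitutes.

0.068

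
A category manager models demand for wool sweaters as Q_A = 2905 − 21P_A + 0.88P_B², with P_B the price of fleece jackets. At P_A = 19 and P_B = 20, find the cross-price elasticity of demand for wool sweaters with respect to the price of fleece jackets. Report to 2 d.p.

0.25

At P_A = 19 and P_B = 20: Q_A = 2858.
∂Q_A/∂P_B = 1.76P_B = 1.76(20) = 35.2000.
ε = (∂Q_A/∂P_B)(P_B/Q_A) = 35.2000 × (20/2858) ≈ 0.25.
ε > 0: substitutes.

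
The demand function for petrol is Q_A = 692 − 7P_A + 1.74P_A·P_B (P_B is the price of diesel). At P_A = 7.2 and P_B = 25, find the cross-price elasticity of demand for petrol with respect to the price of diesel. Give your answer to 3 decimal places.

0.328

At P_A = 7.2 and P_B = 25: Q_A = 954.8.
∂Q_A/∂P_B = 1.74P_A = 1.74(7.2) = 12.5280.
ε = (∂Q_A/∂P_B)(P_B/Q_A) = 12.5280 × (25/954.8) ≈ 0.328.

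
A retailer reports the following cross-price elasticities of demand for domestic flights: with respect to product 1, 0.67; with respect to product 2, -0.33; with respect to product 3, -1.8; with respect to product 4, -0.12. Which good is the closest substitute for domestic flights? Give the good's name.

product 1

Substitutes have ε > 0. Among the positive values, 0.67 (product 1) is largest.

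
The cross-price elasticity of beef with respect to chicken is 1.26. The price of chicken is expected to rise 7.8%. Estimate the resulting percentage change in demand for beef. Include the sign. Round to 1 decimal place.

9.8%

%ΔQ ≈ ε × %ΔP of chicken = 1.26 × (7.8%) = 9.8%.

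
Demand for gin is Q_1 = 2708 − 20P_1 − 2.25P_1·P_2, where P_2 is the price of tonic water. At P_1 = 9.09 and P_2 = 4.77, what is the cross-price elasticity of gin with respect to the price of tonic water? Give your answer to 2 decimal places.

At P_1 = 9.09 and P_2 = 4.77: Q_1 = 2428.642.
∂Q_1/∂P_2 = -2.25P_1 = -2.25(9.09) = -20.4525.
ε = (∂Q_1/∂P_2)(P_2/Q_1) = -20.4525 × (4.77/2428.642) ≈ -0.04.
ε < 0: complements.

-0.04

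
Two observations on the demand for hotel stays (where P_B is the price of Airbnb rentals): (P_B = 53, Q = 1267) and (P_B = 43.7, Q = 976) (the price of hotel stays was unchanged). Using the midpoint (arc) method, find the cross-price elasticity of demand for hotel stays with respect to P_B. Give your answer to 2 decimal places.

1.35

ΔQ_A = 976 − 1267 = -291; ΔP_B = 43.7 − 53 = -9.3.
Midpoints: Q̄_A = 1121.5, P̄_B = 48.35.
ε = (ΔQ_A/Q̄_A)/(ΔP_B/P̄_B) = (-291/1121.5)/(-9.3/48.35) ≈ 1.35.
ε > 0: hotel stays and Airbnb rentals are substitutes.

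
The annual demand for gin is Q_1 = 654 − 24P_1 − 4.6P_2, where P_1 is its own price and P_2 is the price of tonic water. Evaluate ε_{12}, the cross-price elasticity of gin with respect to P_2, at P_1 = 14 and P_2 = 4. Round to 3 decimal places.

-0.061

At P_1 = 14 and P_2 = 4: Q_1 = 299.6.
∂Q_1/∂P_2 = -4.6.
ε = (∂Q_1/∂P_2)(P_2/Q_1) = -4.6 × (4/299.6) ≈ -0.061.
Since ε < 0, gin and tonic water are complements.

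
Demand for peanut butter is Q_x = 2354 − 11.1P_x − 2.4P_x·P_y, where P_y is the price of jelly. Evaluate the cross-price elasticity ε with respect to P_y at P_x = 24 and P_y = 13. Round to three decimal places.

-0.559

At P_x = 24 and P_y = 13: Q_x = 1338.8.
∂Q_x/∂P_y = -2.4P_x = -2.4(24) = -57.6000.
ε = (∂Q_x/∂P_y)(P_y/Q_x) = -57.6000 × (13/1338.8) ≈ -0.559.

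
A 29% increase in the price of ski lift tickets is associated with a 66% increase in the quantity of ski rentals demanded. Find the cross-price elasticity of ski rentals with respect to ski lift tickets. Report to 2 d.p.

ε = (%ΔQ of ski rentals) / (%ΔP of ski lift tickets) = (66%) / (29%) ≈ 2.28.
Positive cross-price elasticity: substitutes.

2.28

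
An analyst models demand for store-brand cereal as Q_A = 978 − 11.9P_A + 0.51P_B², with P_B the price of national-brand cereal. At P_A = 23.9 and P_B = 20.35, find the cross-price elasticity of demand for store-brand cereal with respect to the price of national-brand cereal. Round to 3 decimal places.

0.467

At P_A = 23.9 and P_B = 20.35: Q_A = 904.792.
∂Q_A/∂P_B = 1.02P_B = 1.02(20.35) = 20.7570.
ε = (∂Q_A/∂P_B)(P_B/Q_A) = 20.7570 × (20.35/904.792) ≈ 0.467.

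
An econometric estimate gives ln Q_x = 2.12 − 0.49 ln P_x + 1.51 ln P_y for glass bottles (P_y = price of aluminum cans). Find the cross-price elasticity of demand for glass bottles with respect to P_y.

1.51

In a log-linear (constant-elasticity) demand function, the coefficient on ln P_y is the cross-price elasticity.
ε = 1.51. Positive, so glass bottles and aluminum cans are substitutes.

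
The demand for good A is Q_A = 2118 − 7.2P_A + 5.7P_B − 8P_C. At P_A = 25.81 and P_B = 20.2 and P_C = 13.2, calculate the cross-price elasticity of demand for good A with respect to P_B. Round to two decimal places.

At P_A = 25.81 and P_B = 20.2 and P_C = 13.2: Q_A = 1941.708.
∂Q_A/∂P_B = 5.7.
ε = (∂Q_A/∂P_B)(P_B/Q_A) = 5.7 × (20.2/1941.708) ≈ 0.06.
Since ε > 0, good A and good B are substitutes.

0.06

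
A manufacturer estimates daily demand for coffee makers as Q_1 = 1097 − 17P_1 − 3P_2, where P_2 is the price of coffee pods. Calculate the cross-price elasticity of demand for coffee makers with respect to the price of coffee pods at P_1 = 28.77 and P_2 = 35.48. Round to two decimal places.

-0.21

At P_1 = 28.77 and P_2 = 35.48: Q_1 = 501.47.
∂Q_1/∂P_2 = -3.
ε = (∂Q_1/∂P_2)(P_2/Q_1) = -3 × (35.48/501.47) ≈ -0.21.
Since ε < 0, coffee makers and coffee pods are complements.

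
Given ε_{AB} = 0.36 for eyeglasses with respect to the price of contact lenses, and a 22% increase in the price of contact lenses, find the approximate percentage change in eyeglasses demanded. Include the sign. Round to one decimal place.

%ΔQ ≈ ε × %ΔP of contact lenses = 0.36 × (22%) = 7.9%.
Demand for eyeglasses rises by about 7.9%.

7.9%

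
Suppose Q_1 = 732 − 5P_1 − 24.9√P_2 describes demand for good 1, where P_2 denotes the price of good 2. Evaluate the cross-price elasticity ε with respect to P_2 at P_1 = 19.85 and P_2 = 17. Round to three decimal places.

At P_1 = 19.85 and P_2 = 17: Q_1 = 530.085.
∂Q_1/∂P_2 = -24.9/(2√P_2) = -24.9/(2√17) = -3.0196.
ε = (∂Q_1/∂P_2)(P_2/Q_1) = -3.0196 × (17/530.085) ≈ -0.097.
ε < 0: complements.

-0.097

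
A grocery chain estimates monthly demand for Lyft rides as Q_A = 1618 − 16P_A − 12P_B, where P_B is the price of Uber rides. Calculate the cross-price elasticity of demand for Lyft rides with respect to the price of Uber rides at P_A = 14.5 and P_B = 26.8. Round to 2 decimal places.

-0.30

At P_A = 14.5 and P_B = 26.8: Q_A = 1064.4.
∂Q_A/∂P_B = -12.
ε = (∂Q_A/∂P_B)(P_B/Q_A) = -12 × (26.8/1064.4) ≈ -0.30.
Since ε < 0, Lyft rides and Uber rides are complements.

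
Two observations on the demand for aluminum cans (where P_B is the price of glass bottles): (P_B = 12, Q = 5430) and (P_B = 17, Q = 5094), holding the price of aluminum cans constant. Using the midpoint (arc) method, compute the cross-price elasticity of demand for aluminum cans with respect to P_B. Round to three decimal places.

-0.185

ΔQ_A = 5094 − 5430 = -336; ΔP_B = 17 − 12 = 5.
Midpoints: Q̄_A = 5262.0, P̄_B = 14.50.
ε = (ΔQ_A/Q̄_A)/(ΔP_B/P̄_B) = (-336/5262.0)/(5/14.50) ≈ -0.185.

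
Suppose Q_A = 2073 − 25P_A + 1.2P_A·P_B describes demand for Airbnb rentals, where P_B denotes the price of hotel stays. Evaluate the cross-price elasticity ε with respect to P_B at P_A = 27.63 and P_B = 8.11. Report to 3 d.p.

At P_A = 27.63 and P_B = 8.11: Q_A = 1651.145.
∂Q_A/∂P_B = 1.2P_A = 1.2(27.63) = 33.1560.
ε = (∂Q_A/∂P_B)(P_B/Q_A) = 33.1560 × (8.11/1651.145) ≈ 0.163.
ε > 0: substitutes.

0.163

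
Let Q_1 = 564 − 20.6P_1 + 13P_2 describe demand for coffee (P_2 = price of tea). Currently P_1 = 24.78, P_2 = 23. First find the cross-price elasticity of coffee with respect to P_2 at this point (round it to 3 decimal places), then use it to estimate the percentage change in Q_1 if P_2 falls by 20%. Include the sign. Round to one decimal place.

At P_1 = 24.78, P_2 = 23: Q_1 = 352.532.
∂Q_1/∂P_2 = 13.
ε = (∂Q_1/∂P_2)(P_2/Q_1) = 13.0000 × 23/352.532 ≈ 0.848.
%ΔQ_1 ≈ ε × %ΔP_2 = 0.848 × (-20%) = -17.0%.

-17.0%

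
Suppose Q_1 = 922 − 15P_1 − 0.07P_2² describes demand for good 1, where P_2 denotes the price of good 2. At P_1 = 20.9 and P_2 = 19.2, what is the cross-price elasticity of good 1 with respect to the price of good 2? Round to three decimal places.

-0.089

At P_1 = 20.9 and P_2 = 19.2: Q_1 = 582.695.
∂Q_1/∂P_2 = -0.14P_2 = -0.14(19.2) = -2.6880.
ε = (∂Q_1/∂P_2)(P_2/Q_1) = -2.6880 × (19.2/582.695) ≈ -0.089.
ε < 0: complements.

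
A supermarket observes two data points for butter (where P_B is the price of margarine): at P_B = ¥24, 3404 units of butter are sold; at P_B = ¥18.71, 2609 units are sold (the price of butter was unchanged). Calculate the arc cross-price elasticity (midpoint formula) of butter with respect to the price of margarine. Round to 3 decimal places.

ΔQ_A = 2609 − 3404 = -795; ΔP_B = 18.71 − 24 = -5.29.
Midpoints: Q̄_A = 3006.5, P̄_B = 21.36.
ε = (ΔQ_A/Q̄_A)/(ΔP_B/P̄_B) = (-795/3006.5)/(-5.29/21.36) ≈ 1.067.

1.067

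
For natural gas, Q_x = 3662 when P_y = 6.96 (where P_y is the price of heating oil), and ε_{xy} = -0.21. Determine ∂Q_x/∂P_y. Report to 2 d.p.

-110.49

ε = (∂Q_x/∂P_y)·(P_y/Q_x) ⇒ ∂Q_x/∂P_y = ε·Q_x/P_y = -0.21 × 3662/6.96 ≈ -110.49.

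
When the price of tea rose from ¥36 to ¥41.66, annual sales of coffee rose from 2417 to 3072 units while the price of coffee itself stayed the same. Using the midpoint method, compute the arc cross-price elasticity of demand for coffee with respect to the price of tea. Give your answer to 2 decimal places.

ΔQ_A = 3072 − 2417 = 655; ΔP_B = 41.66 − 36 = 5.66.
Midpoints: Q̄_A = 2744.5, P̄_B = 38.83.
ε = (ΔQ_A/Q̄_A)/(ΔP_B/P̄_B) = (655/2744.5)/(5.66/38.83) ≈ 1.64.

1.64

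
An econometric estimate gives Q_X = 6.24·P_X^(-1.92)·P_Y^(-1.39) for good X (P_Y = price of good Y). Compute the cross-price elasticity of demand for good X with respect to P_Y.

-1.39

In a log-linear (constant-elasticity) demand function, the coefficient on the exponent of P_Y is the cross-price elasticity.
ε = -1.39. Negative, so good X and good Y are complements.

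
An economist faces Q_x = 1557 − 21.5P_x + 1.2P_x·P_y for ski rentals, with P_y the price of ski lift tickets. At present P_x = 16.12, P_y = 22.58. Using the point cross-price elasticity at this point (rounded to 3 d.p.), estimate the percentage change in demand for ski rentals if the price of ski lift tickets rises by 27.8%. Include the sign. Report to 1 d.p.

At P_x = 16.12, P_y = 22.58: Q_x = 1647.208.
∂Q_x/∂P_y = 1.2P_x = 19.3440.
ε = (∂Q_x/∂P_y)(P_y/Q_x) = 19.3440 × 22.58/1647.208 ≈ 0.265.
%ΔQ_x ≈ ε × %ΔP_y = 0.265 × (27.8%) = 7.4%.

7.4%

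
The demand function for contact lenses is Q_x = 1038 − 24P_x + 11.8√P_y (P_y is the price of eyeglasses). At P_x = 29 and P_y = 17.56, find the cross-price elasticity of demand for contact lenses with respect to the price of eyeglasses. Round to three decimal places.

At P_x = 29 and P_y = 17.56: Q_x = 391.447.
∂Q_x/∂P_y = 11.8/(2√P_y) = 11.8/(2√17.56) = 1.4080.
ε = (∂Q_x/∂P_y)(P_y/Q_x) = 1.4080 × (17.56/391.447) ≈ 0.063.
ε > 0: substitutes.

0.063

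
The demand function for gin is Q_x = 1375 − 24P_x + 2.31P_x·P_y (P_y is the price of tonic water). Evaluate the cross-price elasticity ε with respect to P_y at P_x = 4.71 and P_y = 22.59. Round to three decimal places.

At P_x = 4.71 and P_y = 22.59: Q_x = 1507.741.
∂Q_x/∂P_y = 2.31P_x = 2.31(4.71) = 10.8801.
ε = (∂Q_x/∂P_y)(P_y/Q_x) = 10.8801 × (22.59/1507.741) ≈ 0.163.
ε > 0: substitutes.

0.163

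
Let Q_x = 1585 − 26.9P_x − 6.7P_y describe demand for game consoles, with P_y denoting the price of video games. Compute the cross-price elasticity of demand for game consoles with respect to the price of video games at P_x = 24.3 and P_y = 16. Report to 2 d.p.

-0.13

At P_x = 24.3 and P_y = 16: Q_x = 824.13.
∂Q_x/∂P_y = -6.7.
ε = (∂Q_x/∂P_y)(P_y/Q_x) = -6.7 × (16/824.13) ≈ -0.13.
Since ε < 0, game consoles and video games are complements.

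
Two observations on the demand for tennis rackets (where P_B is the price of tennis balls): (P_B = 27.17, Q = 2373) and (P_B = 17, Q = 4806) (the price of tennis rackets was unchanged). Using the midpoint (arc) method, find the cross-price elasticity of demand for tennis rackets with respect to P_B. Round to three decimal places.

ΔQ_A = 4806 − 2373 = 2433; ΔP_B = 17 − 27.17 = -10.17.
Midpoints: Q̄_A = 3589.5, P̄_B = 22.09.
ε = (ΔQ_A/Q̄_A)/(ΔP_B/P̄_B) = (2433/3589.5)/(-10.17/22.09) ≈ -1.472.

-1.472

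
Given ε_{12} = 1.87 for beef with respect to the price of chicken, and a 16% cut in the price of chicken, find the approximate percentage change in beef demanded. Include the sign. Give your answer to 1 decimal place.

-29.9%

%ΔQ ≈ ε × %ΔP of chicken = 1.87 × (-16%) = -29.9%.
Demand for beef falls by about 29.9%.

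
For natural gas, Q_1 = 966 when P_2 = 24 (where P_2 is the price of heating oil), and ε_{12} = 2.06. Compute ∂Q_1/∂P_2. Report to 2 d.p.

ε = (∂Q_1/∂P_2)·(P_2/Q_1) ⇒ ∂Q_1/∂P_2 = ε·Q_1/P_2 = 2.06 × 966/24 ≈ 82.92.

82.92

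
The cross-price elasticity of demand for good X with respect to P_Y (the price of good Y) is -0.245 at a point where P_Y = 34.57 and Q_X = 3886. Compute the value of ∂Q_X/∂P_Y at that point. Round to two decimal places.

ε = (∂Q_X/∂P_Y)·(P_Y/Q_X) ⇒ ∂Q_X/∂P_Y = ε·Q_X/P_Y = -0.245 × 3886/34.57 ≈ -27.54.

-27.54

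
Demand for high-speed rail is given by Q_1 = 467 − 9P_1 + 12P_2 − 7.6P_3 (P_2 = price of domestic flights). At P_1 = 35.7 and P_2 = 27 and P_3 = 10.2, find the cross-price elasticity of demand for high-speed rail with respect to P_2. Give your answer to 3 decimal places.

At P_1 = 35.7 and P_2 = 27 and P_3 = 10.2: Q_1 = 392.18.
∂Q_1/∂P_2 = 12.
ε = (∂Q_1/∂P_2)(P_2/Q_1) = 12 × (27/392.18) ≈ 0.826.
Since ε > 0, high-speed rail and domestic flights are substitutes.

0.826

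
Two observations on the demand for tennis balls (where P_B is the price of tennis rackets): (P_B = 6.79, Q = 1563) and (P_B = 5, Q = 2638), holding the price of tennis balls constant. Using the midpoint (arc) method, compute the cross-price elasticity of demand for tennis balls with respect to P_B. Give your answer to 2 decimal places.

ΔQ_A = 2638 − 1563 = 1075; ΔP_B = 5 − 6.79 = -1.79.
Midpoints: Q̄_A = 2100.5, P̄_B = 5.89.
ε = (ΔQ_A/Q̄_A)/(ΔP_B/P̄_B) = (1075/2100.5)/(-1.79/5.89) ≈ -1.69.
ε < 0: tennis balls and tennis rackets are complements.

-1.69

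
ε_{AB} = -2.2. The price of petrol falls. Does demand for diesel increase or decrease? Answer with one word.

ε < 0 and the price of petrol falls, so the quantity of diesel moves in the opposite direction: it increases.

increase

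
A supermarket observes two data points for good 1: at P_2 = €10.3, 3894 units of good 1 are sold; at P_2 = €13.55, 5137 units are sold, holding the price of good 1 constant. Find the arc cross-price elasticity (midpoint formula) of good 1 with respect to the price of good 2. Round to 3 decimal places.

ΔQ_1 = 5137 − 3894 = 1243; ΔP_2 = 13.55 − 10.3 = 3.25.
Midpoints: Q̄_1 = 4515.5, P̄_2 = 11.93.
ε = (ΔQ_1/Q̄_1)/(ΔP_2/P̄_2) = (1243/4515.5)/(3.25/11.93) ≈ 1.010.

1.010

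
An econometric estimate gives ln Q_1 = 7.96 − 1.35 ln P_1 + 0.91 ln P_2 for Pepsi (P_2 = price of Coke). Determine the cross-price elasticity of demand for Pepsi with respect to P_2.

0.91

In a log-linear (constant-elasticity) demand function, the coefficient on ln P_2 is the cross-price elasticity.
ε = 0.91. Positive, so Pepsi and Coke are substitutes.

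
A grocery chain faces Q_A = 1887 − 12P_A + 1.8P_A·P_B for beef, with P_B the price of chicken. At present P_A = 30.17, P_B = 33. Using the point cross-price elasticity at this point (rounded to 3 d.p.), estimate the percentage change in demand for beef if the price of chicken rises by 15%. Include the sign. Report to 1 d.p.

At P_A = 30.17, P_B = 33: Q_A = 3317.058.
∂Q_A/∂P_B = 1.8P_A = 54.3060.
ε = (∂Q_A/∂P_B)(P_B/Q_A) = 54.3060 × 33/3317.058 ≈ 0.540.
%ΔQ_A ≈ ε × %ΔP_B = 0.540 × (15%) = 8.1%.

8.1%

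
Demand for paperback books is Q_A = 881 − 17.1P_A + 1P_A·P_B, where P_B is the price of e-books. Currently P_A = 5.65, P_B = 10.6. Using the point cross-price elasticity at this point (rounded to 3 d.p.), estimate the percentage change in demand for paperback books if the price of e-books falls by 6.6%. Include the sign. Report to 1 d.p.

-0.5%

At P_A = 5.65, P_B = 10.6: Q_A = 844.275.
∂Q_A/∂P_B = 1P_A = 5.6500.
ε = (∂Q_A/∂P_B)(P_B/Q_A) = 5.6500 × 10.6/844.275 ≈ 0.071.
%ΔQ_A ≈ ε × %ΔP_B = 0.071 × (-6.6%) = -0.5%.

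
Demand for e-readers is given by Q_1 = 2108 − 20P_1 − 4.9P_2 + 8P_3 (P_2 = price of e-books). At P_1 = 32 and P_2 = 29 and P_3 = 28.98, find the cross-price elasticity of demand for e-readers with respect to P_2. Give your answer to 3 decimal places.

At P_1 = 32 and P_2 = 29 and P_3 = 28.98: Q_1 = 1557.74.
∂Q_1/∂P_2 = -4.9.
ε = (∂Q_1/∂P_2)(P_2/Q_1) = -4.9 × (29/1557.74) ≈ -0.091.
Since ε < 0, e-readers and e-books are complements.

-0.091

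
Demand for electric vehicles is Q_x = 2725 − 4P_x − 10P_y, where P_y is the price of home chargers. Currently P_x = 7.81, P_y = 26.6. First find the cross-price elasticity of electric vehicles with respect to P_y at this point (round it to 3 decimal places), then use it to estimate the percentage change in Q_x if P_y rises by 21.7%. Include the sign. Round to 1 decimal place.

-2.4%

At P_x = 7.81, P_y = 26.6: Q_x = 2427.76.
∂Q_x/∂P_y = -10.
ε = (∂Q_x/∂P_y)(P_y/Q_x) = -10.0000 × 26.6/2427.76 ≈ -0.110.
%ΔQ_x ≈ ε × %ΔP_y = -0.110 × (21.7%) = -2.4%.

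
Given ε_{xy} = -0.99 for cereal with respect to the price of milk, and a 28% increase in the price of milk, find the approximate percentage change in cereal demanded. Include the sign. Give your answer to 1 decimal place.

-27.7%

%ΔQ ≈ ε × %ΔP of milk = -0.99 × (28%) = -27.7%.
Demand for cereal falls by about 27.7%.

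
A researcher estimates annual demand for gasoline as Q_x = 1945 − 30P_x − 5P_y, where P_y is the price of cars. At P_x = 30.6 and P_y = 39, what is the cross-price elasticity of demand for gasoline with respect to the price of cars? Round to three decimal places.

-0.234

At P_x = 30.6 and P_y = 39: Q_x = 832.
∂Q_x/∂P_y = -5.
ε = (∂Q_x/∂P_y)(P_y/Q_x) = -5 × (39/832) ≈ -0.234.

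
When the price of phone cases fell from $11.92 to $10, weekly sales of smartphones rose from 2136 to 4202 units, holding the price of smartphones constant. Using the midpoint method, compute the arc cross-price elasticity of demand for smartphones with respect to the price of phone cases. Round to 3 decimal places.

-3.721

ΔQ_A = 4202 − 2136 = 2066; ΔP_B = 10 − 11.92 = -1.92.
Midpoints: Q̄_A = 3169.0, P̄_B = 10.96.
ε = (ΔQ_A/Q̄_A)/(ΔP_B/P̄_B) = (2066/3169.0)/(-1.92/10.96) ≈ -3.721.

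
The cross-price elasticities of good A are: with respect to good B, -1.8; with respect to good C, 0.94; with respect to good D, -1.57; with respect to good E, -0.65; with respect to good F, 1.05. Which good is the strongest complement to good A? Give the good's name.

Complements have ε < 0. The most negative value is -1.8 (good B).

good B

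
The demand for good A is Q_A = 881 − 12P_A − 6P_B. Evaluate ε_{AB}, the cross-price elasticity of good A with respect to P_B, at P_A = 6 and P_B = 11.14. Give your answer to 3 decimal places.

-0.090

At P_A = 6 and P_B = 11.14: Q_A = 742.16.
∂Q_A/∂P_B = -6.
ε = (∂Q_A/∂P_B)(P_B/Q_A) = -6 × (11.14/742.16) ≈ -0.090.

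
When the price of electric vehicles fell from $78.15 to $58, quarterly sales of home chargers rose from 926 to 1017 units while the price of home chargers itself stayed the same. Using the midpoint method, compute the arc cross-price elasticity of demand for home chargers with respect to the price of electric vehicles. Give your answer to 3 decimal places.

ΔQ_A = 1017 − 926 = 91; ΔP_B = 58 − 78.15 = -20.15.
Midpoints: Q̄_A = 971.5, P̄_B = 68.08.
ε = (ΔQ_A/Q̄_A)/(ΔP_B/P̄_B) = (91/971.5)/(-20.15/68.08) ≈ -0.316.
ε < 0: home chargers and electric vehicles are complements.

-0.316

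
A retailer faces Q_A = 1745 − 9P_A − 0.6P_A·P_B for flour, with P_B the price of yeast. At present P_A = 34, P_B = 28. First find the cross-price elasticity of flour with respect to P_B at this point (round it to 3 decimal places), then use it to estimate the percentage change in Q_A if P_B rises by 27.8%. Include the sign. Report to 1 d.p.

At P_A = 34, P_B = 28: Q_A = 867.8.
∂Q_A/∂P_B = -0.6P_A = -20.4000.
ε = (∂Q_A/∂P_B)(P_B/Q_A) = -20.4000 × 28/867.8 ≈ -0.658.
%ΔQ_A ≈ ε × %ΔP_B = -0.658 × (27.8%) = -18.3%.

-18.3%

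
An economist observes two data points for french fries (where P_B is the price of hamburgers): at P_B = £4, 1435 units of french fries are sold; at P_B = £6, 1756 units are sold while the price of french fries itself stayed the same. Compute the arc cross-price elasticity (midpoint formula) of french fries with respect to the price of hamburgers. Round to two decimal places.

ΔQ_A = 1756 − 1435 = 321; ΔP_B = 6 − 4 = 2.
Midpoints: Q̄_A = 1595.5, P̄_B = 5.00.
ε = (ΔQ_A/Q̄_A)/(ΔP_B/P̄_B) = (321/1595.5)/(2/5.00) ≈ 0.50.
ε > 0: french fries and hamburgers are substitutes.

0.50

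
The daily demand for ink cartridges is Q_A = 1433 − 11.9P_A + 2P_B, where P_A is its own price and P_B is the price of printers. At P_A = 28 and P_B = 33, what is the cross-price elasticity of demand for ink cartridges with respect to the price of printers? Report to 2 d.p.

At P_A = 28 and P_B = 33: Q_A = 1165.8.
∂Q_A/∂P_B = 2.
ε = (∂Q_A/∂P_B)(P_B/Q_A) = 2 × (33/1165.8) ≈ 0.06.

0.06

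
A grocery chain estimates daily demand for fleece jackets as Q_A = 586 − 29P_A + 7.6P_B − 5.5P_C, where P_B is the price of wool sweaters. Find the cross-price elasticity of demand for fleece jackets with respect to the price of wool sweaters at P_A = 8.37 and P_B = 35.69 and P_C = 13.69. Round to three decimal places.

At P_A = 8.37 and P_B = 35.69 and P_C = 13.69: Q_A = 539.219.
∂Q_A/∂P_B = 7.6.
ε = (∂Q_A/∂P_B)(P_B/Q_A) = 7.6 × (35.69/539.219) ≈ 0.503.

0.503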